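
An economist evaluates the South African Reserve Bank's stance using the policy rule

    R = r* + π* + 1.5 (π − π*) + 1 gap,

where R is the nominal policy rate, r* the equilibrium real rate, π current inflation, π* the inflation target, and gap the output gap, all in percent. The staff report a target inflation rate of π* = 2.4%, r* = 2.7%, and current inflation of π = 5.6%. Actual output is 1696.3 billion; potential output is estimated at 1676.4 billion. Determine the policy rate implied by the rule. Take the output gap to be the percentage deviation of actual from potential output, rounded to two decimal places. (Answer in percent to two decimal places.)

11.09%

Output gap = 100 × (1696.3 − 1676.4) / 1676.4 = 1.19%.
R = 2.70 + 2.40 + 1.5 × (5.60 − 2.40) + 1 × 1.19
   = 2.70 + 2.4 + 4.8 + 1.19 = 11.09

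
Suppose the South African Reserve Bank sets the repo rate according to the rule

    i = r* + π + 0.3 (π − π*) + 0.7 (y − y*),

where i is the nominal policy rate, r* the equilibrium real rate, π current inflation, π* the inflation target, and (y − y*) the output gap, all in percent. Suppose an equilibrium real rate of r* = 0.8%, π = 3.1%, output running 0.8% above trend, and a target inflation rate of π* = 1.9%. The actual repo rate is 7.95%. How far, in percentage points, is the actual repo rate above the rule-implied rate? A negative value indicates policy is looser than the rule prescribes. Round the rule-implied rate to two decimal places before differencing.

Output 0.8% above potential → (y − y*) = 0.8.
i = 0.8 + 3.1 + 0.3 × (3.1 − 1.9) + 0.7 × 0.8
   = 0.8 + 3.1 + 0.36 + 0.56 = 4.82
Deviation = 7.95 − 4.82 = 3.13 pp.

3.13 pp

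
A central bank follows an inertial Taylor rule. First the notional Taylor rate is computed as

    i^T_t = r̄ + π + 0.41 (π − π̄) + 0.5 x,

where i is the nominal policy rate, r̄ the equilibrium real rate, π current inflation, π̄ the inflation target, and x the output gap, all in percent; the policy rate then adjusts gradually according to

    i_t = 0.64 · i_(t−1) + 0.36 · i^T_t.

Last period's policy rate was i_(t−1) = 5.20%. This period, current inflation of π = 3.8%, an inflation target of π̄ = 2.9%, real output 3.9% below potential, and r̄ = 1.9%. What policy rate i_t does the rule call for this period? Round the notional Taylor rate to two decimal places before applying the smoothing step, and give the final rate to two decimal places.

4.81%

Output 3.9% below potential → x = -3.9.
i^T_t = 1.9 + 3.8 + 0.41 × (3.8 − 2.9) + 0.5 × (-3.9)
   = 1.9 + 3.8 + 0.369 − 1.95 = 4.12
i_t = 0.64 × 5.20 + 0.36 × 4.12 = 3.328 + 1.4832 = 4.81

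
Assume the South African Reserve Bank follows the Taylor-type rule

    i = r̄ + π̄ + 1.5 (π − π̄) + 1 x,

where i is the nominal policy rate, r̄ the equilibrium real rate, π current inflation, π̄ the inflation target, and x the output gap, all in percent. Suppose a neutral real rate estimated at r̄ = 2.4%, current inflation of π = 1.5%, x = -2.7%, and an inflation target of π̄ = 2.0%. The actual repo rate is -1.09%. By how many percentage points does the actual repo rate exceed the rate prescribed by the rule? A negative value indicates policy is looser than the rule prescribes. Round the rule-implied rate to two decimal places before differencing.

-2.04 pp

i = 2.4 + 2.0 + 1.5 × (1.5 − 2.0) + 1 × (-2.7)
   = 2.4 + 2 − 0.75 − 2.7 = 0.95
Deviation = -1.09 − 0.95 = -2.04 pp.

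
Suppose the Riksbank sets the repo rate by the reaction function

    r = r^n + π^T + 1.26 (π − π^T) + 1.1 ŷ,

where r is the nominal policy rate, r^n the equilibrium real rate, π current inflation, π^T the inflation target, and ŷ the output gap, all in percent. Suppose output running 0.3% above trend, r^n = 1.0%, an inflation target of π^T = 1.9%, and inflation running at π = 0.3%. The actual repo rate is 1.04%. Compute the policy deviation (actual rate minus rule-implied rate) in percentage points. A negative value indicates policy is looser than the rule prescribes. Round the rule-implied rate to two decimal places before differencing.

Output 0.3% above potential → ŷ = 0.3.
r = 1.0 + 1.9 + 1.26 × (0.3 − 1.9) + 1.1 × 0.3
   = 1.0 + 1.9 − 2.016 + 0.33 = 1.21
Deviation = 1.04 − 1.21 = -0.17 pp.

-0.17 pp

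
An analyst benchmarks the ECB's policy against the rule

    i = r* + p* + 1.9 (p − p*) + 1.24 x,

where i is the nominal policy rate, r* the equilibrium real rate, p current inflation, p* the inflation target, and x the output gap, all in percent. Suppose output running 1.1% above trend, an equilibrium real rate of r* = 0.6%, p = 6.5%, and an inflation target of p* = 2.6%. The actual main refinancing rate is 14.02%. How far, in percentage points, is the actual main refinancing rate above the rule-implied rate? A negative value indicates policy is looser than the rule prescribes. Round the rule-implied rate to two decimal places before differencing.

2.05 pp

Output 1.1% above potential → x = 1.1.
i = 0.6 + 2.6 + 1.9 × (6.5 − 2.6) + 1.24 × 1.1
   = 0.6 + 2.6 + 7.41 + 1.364 = 11.97
Deviation = 14.02 − 11.97 = 2.05 pp.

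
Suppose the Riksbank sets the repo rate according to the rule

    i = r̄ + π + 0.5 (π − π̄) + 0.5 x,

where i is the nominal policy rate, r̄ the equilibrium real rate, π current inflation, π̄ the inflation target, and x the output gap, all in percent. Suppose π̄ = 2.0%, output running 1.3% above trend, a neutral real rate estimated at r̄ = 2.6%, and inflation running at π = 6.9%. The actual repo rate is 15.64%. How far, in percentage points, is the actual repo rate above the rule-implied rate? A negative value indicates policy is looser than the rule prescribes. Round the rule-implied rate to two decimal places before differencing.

Output 1.3% above potential → x = 1.3.
i = 2.6 + 6.9 + 0.5 × (6.9 − 2.0) + 0.5 × 1.3
   = 2.6 + 6.9 + 2.45 + 0.65 = 12.60
Deviation = 15.64 − 12.60 = 3.04 pp.

3.04 pp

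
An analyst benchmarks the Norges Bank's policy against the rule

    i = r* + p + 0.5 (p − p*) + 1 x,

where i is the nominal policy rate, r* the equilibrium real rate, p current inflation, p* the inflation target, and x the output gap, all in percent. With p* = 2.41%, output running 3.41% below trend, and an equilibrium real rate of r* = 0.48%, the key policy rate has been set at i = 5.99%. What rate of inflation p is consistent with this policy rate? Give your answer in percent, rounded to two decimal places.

6.75%

Output 3.41% below potential → x = -3.41.
Collecting p: i = r* + (1 + 0.5) p − 0.5 p* + 1 x
1.5 p = 5.99 − 0.48 + 0.5 × 2.41 − 1 × (-3.41) = 10.125
p = 10.125 / 1.5 = 6.75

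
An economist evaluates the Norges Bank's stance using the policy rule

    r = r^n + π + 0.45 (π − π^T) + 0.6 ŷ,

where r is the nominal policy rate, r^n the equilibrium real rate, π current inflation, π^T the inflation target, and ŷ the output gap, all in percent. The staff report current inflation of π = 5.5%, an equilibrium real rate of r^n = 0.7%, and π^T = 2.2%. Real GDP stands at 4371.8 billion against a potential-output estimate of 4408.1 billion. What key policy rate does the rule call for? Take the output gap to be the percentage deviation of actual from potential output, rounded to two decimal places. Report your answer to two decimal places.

7.19%

Output gap = 100 × (4371.8 − 4408.1) / 4408.1 = -0.82%.
r = 0.70 + 5.50 + 0.45 × (5.50 − 2.20) + 0.6 × (-0.82)
   = 0.70 + 5.5 + 1.485 − 0.492 = 7.19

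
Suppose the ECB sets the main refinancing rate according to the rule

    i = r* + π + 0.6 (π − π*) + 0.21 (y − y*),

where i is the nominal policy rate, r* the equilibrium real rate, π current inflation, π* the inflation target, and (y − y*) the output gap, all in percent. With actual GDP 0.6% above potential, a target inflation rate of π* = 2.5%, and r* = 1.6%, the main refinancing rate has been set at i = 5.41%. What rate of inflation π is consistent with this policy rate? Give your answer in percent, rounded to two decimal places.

Output 0.6% above potential → (y − y*) = 0.6.
Collecting π: i = r* + (1 + 0.6) π − 0.6 π* + 0.21 (y − y*)
1.6 π = 5.41 − 1.6 + 0.6 × 2.5 − 0.21 × 0.6 = 5.184
π = 5.184 / 1.6 = 3.24

3.24%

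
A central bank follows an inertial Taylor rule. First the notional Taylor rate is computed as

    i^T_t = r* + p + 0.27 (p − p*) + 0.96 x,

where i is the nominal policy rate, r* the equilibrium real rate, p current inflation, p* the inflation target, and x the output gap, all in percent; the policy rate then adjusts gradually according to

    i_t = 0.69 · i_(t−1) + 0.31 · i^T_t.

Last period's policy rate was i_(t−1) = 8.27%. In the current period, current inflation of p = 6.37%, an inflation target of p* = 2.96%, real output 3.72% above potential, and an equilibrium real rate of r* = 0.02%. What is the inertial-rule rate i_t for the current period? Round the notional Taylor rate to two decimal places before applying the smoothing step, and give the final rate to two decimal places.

Output 3.72% above potential → x = 3.72.
i^T_t = 0.02 + 6.37 + 0.27 × (6.37 − 2.96) + 0.96 × 3.72
   = 0.02 + 6.37 + 0.9207 + 3.5712 = 10.88
i_t = 0.69 × 8.27 + 0.31 × 10.88 = 5.7063 + 3.3728 = 9.08

9.08%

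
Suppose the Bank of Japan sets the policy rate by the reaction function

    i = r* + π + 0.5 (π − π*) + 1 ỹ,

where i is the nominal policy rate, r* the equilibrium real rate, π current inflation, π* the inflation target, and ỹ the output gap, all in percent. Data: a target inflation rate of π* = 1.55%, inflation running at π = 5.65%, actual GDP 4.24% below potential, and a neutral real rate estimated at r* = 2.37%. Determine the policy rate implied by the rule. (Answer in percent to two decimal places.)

5.83%

Output 4.24% below potential → ỹ = -4.24.
i = 2.37 + 5.65 + 0.5 × (5.65 − 1.55) + 1 × (-4.24)
   = 2.37 + 5.65 + 2.05 − 4.24 = 5.83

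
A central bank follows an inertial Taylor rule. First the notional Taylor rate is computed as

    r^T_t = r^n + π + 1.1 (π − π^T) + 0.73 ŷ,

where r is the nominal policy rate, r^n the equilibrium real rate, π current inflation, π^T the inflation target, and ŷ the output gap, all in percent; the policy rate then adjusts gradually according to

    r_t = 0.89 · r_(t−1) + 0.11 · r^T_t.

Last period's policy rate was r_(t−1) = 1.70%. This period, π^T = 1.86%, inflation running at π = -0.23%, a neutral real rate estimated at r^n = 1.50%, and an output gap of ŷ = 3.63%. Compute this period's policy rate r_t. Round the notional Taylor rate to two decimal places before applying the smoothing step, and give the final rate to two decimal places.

r^T_t = 1.50 + (-0.23) + 1.1 × (-0.23 − 1.86) + 0.73 × 3.63
   = 1.50 − 0.23 − 2.299 + 2.6499 = 1.62
r_t = 0.89 × 1.70 + 0.11 × 1.62 = 1.513 + 0.1782 = 1.69

1.69%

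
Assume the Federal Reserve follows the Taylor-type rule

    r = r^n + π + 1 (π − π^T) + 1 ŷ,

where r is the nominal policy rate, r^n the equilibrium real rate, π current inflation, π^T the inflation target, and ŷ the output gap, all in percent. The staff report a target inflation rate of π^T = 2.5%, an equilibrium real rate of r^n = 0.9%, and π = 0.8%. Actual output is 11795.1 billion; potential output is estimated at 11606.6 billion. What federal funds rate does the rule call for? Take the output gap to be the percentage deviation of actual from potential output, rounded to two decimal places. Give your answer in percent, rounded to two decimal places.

Output gap = 100 × (11795.1 − 11606.6) / 11606.6 = 1.62%.
r = 0.90 + 0.80 + 1 × (0.80 − 2.50) + 1 × 1.62
   = 0.90 + 0.8 − 1.7 + 1.62 = 1.62

1.62%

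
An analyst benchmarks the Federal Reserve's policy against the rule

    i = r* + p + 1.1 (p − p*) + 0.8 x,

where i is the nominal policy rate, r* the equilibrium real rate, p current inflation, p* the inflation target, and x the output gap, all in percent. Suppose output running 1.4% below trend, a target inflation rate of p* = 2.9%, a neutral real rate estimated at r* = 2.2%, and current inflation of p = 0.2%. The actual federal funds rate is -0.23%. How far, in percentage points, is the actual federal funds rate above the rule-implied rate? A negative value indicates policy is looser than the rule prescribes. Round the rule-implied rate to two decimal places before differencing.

1.46 pp

Output 1.4% below potential → x = -1.4.
i = 2.2 + 0.2 + 1.1 × (0.2 − 2.9) + 0.8 × (-1.4)
   = 2.2 + 0.2 − 2.97 − 1.12 = -1.69
Deviation = -0.23 − (-1.69) = 1.46 pp.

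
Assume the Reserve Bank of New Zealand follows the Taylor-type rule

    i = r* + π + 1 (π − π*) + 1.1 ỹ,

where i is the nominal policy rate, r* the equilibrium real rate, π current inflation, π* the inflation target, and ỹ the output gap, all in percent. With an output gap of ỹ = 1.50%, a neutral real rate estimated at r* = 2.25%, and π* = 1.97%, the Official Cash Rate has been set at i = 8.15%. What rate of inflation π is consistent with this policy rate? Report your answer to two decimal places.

3.11%

Collecting π: i = r* + (1 + 1) π − 1 π* + 1.1 ỹ
2 π = 8.15 − 2.25 + 1 × 1.97 − 1.1 × 1.50 = 6.22
π = 6.22 / 2 = 3.11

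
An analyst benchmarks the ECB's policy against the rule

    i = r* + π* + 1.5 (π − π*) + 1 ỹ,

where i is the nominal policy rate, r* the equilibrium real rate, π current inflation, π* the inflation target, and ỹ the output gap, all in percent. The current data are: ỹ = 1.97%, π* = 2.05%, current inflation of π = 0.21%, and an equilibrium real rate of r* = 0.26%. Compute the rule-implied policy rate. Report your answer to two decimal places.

i = 0.26 + 2.05 + 1.5 × (0.21 − 2.05) + 1 × 1.97
   = 0.26 + 2.05 − 2.76 + 1.97 = 1.52

1.52%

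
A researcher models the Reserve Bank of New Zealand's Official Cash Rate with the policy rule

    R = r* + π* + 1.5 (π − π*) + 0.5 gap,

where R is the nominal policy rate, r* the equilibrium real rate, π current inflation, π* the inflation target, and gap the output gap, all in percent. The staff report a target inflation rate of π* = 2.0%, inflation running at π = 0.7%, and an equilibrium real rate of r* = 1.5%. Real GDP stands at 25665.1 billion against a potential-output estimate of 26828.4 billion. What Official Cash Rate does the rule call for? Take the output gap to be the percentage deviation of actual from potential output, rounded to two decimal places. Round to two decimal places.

Output gap = 100 × (25665.1 − 26828.4) / 26828.4 = -4.34%.
R = 1.50 + 2.00 + 1.5 × (0.70 − 2.00) + 0.5 × (-4.34)
   = 1.50 + 2 − 1.95 − 2.17 = -0.62

-0.62%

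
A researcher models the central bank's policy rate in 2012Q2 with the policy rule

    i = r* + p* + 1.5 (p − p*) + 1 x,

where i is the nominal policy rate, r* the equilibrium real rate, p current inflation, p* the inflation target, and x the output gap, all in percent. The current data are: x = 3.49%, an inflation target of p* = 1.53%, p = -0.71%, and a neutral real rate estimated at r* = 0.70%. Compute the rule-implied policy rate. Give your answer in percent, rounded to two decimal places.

2.36%

i = 0.70 + 1.53 + 1.5 × (-0.71 − 1.53) + 1 × 3.49
   = 0.70 + 1.53 − 3.36 + 3.49 = 2.36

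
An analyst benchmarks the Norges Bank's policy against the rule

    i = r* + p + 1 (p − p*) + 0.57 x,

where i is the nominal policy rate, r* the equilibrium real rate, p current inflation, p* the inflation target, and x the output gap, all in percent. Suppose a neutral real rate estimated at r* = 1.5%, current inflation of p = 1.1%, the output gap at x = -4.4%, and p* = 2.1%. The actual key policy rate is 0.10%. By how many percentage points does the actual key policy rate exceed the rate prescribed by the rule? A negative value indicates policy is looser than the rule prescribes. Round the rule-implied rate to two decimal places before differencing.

1.01 pp

i = 1.5 + 1.1 + 1 × (1.1 − 2.1) + 0.57 × (-4.4)
   = 1.5 + 1.1 − 1 − 2.508 = -0.91
Deviation = 0.10 − (-0.91) = 1.01 pp.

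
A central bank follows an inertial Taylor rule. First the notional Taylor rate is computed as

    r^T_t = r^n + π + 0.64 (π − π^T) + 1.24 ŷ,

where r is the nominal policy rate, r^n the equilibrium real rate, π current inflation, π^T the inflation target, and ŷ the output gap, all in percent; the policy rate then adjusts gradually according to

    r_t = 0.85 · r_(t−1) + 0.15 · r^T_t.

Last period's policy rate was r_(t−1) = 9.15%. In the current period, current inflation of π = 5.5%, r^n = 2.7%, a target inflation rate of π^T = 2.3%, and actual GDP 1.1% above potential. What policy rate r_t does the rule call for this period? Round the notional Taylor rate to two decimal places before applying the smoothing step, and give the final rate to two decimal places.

9.52%

Output 1.1% above potential → ŷ = 1.1.
r^T_t = 2.7 + 5.5 + 0.64 × (5.5 − 2.3) + 1.24 × 1.1
   = 2.7 + 5.5 + 2.048 + 1.364 = 11.61
r_t = 0.85 × 9.15 + 0.15 × 11.61 = 7.7775 + 1.7415 = 9.52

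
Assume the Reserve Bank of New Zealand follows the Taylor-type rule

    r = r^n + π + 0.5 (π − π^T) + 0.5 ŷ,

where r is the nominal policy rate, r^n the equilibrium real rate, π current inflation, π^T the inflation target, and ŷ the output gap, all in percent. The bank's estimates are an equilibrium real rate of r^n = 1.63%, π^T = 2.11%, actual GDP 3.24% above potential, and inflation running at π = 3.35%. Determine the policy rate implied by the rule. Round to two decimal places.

7.22%

Output 3.24% above potential → ŷ = 3.24.
r = 1.63 + 3.35 + 0.5 × (3.35 − 2.11) + 0.5 × 3.24
   = 1.63 + 3.35 + 0.62 + 1.62 = 7.22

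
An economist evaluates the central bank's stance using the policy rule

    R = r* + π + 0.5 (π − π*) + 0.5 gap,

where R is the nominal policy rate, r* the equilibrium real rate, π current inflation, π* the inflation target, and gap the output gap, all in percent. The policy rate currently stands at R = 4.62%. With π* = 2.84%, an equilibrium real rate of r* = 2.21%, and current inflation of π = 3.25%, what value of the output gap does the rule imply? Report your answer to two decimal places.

-2.09%

0.5 gap = 4.62 − 2.21 − 3.25 − 0.5 × (3.25 − 2.84) = -1.045
gap = -1.045 / 0.5 = -2.09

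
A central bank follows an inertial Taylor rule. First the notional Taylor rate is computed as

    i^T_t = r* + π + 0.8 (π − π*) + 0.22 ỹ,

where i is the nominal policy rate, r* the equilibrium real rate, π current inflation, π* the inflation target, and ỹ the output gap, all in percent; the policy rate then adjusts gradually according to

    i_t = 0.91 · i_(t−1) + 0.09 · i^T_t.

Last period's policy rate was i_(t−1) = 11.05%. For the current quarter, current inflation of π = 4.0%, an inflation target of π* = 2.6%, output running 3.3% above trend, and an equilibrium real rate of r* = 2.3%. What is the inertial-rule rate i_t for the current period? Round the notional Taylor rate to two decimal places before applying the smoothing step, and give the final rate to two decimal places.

10.79%

Output 3.3% above potential → ỹ = 3.3.
i^T_t = 2.3 + 4.0 + 0.8 × (4.0 − 2.6) + 0.22 × 3.3
   = 2.3 + 4 + 1.12 + 0.726 = 8.15
i_t = 0.91 × 11.05 + 0.09 × 8.15 = 10.0555 + 0.7335 = 10.79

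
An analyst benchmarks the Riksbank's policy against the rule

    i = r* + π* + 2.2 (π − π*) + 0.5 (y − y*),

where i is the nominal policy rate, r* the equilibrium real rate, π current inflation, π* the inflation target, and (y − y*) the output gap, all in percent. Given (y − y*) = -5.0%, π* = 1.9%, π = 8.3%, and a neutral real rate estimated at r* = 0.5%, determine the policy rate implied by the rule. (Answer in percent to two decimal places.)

i = 0.5 + 1.9 + 2.2 × (8.3 − 1.9) + 0.5 × (-5.0)
   = 0.5 + 1.9 + 14.08 − 2.5 = 13.98

13.98%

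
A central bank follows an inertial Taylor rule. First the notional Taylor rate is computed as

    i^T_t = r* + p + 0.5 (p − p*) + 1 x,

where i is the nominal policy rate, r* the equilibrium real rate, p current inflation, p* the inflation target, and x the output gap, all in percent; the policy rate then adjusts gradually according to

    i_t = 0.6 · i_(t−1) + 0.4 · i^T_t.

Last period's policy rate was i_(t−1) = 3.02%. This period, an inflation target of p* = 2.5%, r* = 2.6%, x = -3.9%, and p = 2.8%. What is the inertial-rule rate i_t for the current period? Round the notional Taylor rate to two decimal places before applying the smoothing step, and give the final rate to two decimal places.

2.47%

i^T_t = 2.6 + 2.8 + 0.5 × (2.8 − 2.5) + 1 × (-3.9)
   = 2.6 + 2.8 + 0.15 − 3.9 = 1.65
i_t = 0.6 × 3.02 + 0.4 × 1.65 = 1.812 + 0.66 = 2.47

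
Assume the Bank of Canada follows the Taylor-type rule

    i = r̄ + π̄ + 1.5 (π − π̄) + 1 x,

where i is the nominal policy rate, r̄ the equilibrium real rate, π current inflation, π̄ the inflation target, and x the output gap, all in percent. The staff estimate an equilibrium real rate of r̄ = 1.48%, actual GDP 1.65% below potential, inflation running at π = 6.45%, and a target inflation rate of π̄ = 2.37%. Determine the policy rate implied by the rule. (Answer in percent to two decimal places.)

8.32%

Output 1.65% below potential → x = -1.65.
i = 1.48 + 2.37 + 1.5 × (6.45 − 2.37) + 1 × (-1.65)
   = 1.48 + 2.37 + 6.12 − 1.65 = 8.32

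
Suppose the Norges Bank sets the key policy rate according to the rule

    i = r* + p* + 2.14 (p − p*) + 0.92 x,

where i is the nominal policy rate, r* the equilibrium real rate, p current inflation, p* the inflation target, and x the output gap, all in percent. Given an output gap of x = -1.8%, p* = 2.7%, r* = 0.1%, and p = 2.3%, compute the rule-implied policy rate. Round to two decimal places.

0.29%

i = 0.1 + 2.7 + 2.14 × (2.3 − 2.7) + 0.92 × (-1.8)
   = 0.1 + 2.7 − 0.856 − 1.656 = 0.29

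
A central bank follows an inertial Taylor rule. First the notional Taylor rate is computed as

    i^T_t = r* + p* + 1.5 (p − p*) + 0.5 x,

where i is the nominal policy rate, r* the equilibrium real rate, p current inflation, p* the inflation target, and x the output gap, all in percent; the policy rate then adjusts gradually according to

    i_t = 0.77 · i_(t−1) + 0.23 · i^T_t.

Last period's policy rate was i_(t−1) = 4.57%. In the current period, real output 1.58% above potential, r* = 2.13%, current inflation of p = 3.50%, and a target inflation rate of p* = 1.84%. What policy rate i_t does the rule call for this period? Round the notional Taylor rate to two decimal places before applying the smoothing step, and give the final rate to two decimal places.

5.19%

Output 1.58% above potential → x = 1.58.
i^T_t = 2.13 + 1.84 + 1.5 × (3.50 − 1.84) + 0.5 × 1.58
   = 2.13 + 1.84 + 2.49 + 0.79 = 7.25
i_t = 0.77 × 4.57 + 0.23 × 7.25 = 3.5189 + 1.6675 = 5.19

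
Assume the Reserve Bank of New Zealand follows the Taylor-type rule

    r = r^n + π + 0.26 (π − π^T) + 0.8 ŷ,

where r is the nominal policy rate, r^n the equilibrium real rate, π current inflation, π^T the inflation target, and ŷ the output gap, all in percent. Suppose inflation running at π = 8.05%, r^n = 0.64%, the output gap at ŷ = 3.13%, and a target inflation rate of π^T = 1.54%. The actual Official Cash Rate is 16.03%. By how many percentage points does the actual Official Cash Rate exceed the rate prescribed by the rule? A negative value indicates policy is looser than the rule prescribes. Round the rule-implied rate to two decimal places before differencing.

3.14 pp

r = 0.64 + 8.05 + 0.26 × (8.05 − 1.54) + 0.8 × 3.13
   = 0.64 + 8.05 + 1.6926 + 2.504 = 12.89
Deviation = 16.03 − 12.89 = 3.14 pp.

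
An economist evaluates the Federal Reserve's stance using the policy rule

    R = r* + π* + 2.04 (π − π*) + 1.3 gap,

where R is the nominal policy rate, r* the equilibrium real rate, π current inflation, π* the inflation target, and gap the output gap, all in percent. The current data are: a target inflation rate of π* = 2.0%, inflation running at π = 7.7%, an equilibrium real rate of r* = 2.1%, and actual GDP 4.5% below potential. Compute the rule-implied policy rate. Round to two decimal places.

Output 4.5% below potential → gap = -4.5.
R = 2.1 + 2.0 + 2.04 × (7.7 − 2.0) + 1.3 × (-4.5)
   = 2.1 + 2 + 11.628 − 5.85 = 9.88

9.88%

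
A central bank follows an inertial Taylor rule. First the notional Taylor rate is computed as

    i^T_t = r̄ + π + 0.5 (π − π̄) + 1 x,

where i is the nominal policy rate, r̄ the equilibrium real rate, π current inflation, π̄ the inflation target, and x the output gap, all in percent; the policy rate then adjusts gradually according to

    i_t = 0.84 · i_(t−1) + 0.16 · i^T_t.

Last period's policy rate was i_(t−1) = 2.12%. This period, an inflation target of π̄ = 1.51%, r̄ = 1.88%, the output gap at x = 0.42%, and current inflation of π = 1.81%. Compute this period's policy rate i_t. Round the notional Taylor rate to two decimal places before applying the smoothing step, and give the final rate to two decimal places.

i^T_t = 1.88 + 1.81 + 0.5 × (1.81 − 1.51) + 1 × 0.42
   = 1.88 + 1.81 + 0.15 + 0.42 = 4.26
i_t = 0.84 × 2.12 + 0.16 × 4.26 = 1.7808 + 0.6816 = 2.46

2.46%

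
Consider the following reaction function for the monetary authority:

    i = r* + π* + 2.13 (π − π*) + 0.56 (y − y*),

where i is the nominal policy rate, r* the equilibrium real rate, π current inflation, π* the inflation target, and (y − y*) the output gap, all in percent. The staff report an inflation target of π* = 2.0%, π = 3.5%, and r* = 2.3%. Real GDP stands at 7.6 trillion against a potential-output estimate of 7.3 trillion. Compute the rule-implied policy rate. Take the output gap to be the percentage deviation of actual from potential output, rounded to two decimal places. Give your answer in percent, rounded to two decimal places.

9.80%

Output gap = 100 × (7.6 − 7.3) / 7.3 = 4.11%.
i = 2.30 + 2.00 + 2.13 × (3.50 − 2.00) + 0.56 × 4.11
   = 2.30 + 2 + 3.195 + 2.3016 = 9.80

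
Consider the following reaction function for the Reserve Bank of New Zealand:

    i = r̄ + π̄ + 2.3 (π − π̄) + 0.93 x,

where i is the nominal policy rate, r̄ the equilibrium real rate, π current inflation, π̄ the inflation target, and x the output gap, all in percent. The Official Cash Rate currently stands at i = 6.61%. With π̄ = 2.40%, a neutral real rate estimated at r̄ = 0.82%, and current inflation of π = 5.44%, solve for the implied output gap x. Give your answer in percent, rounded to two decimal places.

0.93 x = 6.61 − 0.82 − 2.40 − 2.3 × (5.44 − 2.40) = -3.602
x = -3.602 / 0.93 = -3.87

-3.87%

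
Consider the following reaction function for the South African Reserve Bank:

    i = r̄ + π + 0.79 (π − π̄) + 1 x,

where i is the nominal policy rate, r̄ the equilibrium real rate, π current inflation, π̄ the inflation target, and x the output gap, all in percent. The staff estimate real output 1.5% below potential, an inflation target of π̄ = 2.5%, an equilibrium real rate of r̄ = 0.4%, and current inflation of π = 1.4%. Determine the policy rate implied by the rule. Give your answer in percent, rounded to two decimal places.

Output 1.5% below potential → x = -1.5.
i = 0.4 + 1.4 + 0.79 × (1.4 − 2.5) + 1 × (-1.5)
   = 0.4 + 1.4 − 0.869 − 1.5 = -0.57

-0.57%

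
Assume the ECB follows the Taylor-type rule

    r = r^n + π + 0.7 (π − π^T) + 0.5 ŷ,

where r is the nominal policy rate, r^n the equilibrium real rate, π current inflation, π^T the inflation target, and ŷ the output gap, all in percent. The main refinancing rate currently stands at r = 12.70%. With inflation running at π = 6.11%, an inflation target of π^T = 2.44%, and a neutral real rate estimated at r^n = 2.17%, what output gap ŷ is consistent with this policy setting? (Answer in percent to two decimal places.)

3.70%

0.5 ŷ = 12.70 − 2.17 − 6.11 − 0.7 × (6.11 − 2.44) = 1.851
ŷ = 1.851 / 0.5 = 3.70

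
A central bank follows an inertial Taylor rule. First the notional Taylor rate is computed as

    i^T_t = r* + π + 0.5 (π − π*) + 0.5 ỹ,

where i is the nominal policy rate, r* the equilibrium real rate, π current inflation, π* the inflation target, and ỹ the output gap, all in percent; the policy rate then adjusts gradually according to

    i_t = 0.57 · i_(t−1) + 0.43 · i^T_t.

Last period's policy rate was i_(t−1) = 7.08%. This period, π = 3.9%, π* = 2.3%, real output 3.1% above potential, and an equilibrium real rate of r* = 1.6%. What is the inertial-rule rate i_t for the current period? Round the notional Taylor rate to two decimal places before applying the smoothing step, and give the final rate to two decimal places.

7.41%

Output 3.1% above potential → ỹ = 3.1.
i^T_t = 1.6 + 3.9 + 0.5 × (3.9 − 2.3) + 0.5 × 3.1
   = 1.6 + 3.9 + 0.8 + 1.55 = 7.85
i_t = 0.57 × 7.08 + 0.43 × 7.85 = 4.0356 + 3.3755 = 7.41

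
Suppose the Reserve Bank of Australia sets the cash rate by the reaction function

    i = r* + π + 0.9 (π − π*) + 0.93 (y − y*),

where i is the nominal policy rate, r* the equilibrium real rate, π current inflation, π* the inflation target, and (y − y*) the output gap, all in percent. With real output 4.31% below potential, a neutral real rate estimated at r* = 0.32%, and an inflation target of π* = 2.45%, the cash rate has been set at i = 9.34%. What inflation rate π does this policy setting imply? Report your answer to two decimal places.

Output 4.31% below potential → (y − y*) = -4.31.
Collecting π: i = r* + (1 + 0.9) π − 0.9 π* + 0.93 (y − y*)
1.9 π = 9.34 − 0.32 + 0.9 × 2.45 − 0.93 × (-4.31) = 15.2333
π = 15.2333 / 1.9 = 8.02

8.02%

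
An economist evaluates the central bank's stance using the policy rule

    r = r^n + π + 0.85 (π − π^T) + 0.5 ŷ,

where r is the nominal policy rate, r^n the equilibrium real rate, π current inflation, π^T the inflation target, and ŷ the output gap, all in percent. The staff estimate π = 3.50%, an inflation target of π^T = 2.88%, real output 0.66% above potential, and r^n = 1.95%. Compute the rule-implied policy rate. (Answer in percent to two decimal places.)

6.31%

Output 0.66% above potential → ŷ = 0.66.
r = 1.95 + 3.50 + 0.85 × (3.50 − 2.88) + 0.5 × 0.66
   = 1.95 + 3.5 + 0.527 + 0.33 = 6.31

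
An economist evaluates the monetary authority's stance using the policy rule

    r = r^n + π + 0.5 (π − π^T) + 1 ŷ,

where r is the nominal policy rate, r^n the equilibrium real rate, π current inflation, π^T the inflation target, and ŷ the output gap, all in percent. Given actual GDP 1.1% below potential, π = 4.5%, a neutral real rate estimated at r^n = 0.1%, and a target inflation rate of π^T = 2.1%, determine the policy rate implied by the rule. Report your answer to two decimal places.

4.70%

Output 1.1% below potential → ŷ = -1.1.
r = 0.1 + 4.5 + 0.5 × (4.5 − 2.1) + 1 × (-1.1)
   = 0.1 + 4.5 + 1.2 − 1.1 = 4.70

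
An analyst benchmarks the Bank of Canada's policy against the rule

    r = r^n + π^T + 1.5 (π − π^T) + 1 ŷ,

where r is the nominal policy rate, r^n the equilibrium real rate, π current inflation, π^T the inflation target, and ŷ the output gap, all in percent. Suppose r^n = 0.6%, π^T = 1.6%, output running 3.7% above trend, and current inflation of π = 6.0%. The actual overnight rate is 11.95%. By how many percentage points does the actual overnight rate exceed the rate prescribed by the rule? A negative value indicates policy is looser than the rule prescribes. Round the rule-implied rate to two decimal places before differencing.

Output 3.7% above potential → ŷ = 3.7.
r = 0.6 + 1.6 + 1.5 × (6.0 − 1.6) + 1 × 3.7
   = 0.6 + 1.6 + 6.6 + 3.7 = 12.50
Deviation = 11.95 − 12.50 = -0.55 pp.

-0.55 pp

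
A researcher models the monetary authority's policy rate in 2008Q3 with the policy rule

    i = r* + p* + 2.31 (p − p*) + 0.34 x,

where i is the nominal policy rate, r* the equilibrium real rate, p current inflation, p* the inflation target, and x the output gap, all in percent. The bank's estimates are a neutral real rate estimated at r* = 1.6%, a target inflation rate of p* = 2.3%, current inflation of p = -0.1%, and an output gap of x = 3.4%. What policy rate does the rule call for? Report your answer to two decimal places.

-0.49%

i = 1.6 + 2.3 + 2.31 × (-0.1 − 2.3) + 0.34 × 3.4
   = 1.6 + 2.3 − 5.544 + 1.156 = -0.49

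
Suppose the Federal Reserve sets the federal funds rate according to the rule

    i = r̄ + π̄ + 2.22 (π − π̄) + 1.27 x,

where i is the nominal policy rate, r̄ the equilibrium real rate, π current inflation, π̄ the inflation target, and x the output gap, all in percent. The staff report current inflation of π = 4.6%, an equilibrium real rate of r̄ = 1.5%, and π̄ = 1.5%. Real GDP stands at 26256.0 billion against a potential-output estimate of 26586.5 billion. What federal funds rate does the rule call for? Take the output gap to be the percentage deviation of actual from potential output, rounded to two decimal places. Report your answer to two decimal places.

8.31%

Output gap = 100 × (26256.0 − 26586.5) / 26586.5 = -1.24%.
i = 1.50 + 1.50 + 2.22 × (4.60 − 1.50) + 1.27 × (-1.24)
   = 1.50 + 1.5 + 6.882 − 1.5748 = 8.31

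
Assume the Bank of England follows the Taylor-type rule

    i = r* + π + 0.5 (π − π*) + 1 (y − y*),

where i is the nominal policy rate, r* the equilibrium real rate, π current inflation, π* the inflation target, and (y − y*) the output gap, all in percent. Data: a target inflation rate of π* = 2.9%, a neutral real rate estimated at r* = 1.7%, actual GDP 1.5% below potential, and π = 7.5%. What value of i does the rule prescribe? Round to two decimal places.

10.00%

Output 1.5% below potential → (y − y*) = -1.5.
i = 1.7 + 7.5 + 0.5 × (7.5 − 2.9) + 1 × (-1.5)
   = 1.7 + 7.5 + 2.3 − 1.5 = 10.00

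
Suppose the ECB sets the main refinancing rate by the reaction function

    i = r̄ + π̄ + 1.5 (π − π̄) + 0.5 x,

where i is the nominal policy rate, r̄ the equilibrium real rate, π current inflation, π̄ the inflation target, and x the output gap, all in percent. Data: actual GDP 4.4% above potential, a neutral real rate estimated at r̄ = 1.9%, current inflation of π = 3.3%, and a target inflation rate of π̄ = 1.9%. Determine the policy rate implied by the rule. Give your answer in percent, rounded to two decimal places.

Output 4.4% above potential → x = 4.4.
i = 1.9 + 1.9 + 1.5 × (3.3 − 1.9) + 0.5 × 4.4
   = 1.9 + 1.9 + 2.1 + 2.2 = 8.10

8.10%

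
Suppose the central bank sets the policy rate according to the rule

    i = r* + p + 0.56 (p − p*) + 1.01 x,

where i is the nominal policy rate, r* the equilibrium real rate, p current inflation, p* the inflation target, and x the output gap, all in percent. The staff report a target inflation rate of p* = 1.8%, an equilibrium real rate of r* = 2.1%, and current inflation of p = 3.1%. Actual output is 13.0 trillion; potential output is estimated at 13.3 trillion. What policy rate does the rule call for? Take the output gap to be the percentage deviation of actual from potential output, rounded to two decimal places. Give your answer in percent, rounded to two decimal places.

3.65%

Output gap = 100 × (13.0 − 13.3) / 13.3 = -2.26%.
i = 2.10 + 3.10 + 0.56 × (3.10 − 1.80) + 1.01 × (-2.26)
   = 2.10 + 3.1 + 0.728 − 2.2826 = 3.65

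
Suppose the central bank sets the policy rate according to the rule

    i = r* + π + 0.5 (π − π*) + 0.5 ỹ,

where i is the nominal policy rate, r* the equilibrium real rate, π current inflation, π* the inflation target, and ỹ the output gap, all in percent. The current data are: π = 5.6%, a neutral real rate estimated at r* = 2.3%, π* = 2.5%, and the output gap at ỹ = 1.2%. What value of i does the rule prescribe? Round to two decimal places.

10.05%

i = 2.3 + 5.6 + 0.5 × (5.6 − 2.5) + 0.5 × 1.2
   = 2.3 + 5.6 + 1.55 + 0.6 = 10.05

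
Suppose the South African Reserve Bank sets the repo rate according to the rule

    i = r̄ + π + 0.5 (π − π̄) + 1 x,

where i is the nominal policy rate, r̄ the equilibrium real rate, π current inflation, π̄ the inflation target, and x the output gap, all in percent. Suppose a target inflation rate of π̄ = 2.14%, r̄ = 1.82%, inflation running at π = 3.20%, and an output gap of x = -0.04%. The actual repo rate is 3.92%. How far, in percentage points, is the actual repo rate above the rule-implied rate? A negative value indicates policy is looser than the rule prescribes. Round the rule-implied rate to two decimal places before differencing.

i = 1.82 + 3.20 + 0.5 × (3.20 − 2.14) + 1 × (-0.04)
   = 1.82 + 3.2 + 0.53 − 0.04 = 5.51
Deviation = 3.92 − 5.51 = -1.59 pp.

-1.59 pp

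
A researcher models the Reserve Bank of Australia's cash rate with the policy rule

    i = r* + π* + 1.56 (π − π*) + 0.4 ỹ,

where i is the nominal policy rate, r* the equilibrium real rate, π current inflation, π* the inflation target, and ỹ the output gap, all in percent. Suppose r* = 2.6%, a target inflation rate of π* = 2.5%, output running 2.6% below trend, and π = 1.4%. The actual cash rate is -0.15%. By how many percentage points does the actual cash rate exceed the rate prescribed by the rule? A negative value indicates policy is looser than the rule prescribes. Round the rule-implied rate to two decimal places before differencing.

Output 2.6% below potential → ỹ = -2.6.
i = 2.6 + 2.5 + 1.56 × (1.4 − 2.5) + 0.4 × (-2.6)
   = 2.6 + 2.5 − 1.716 − 1.04 = 2.34
Deviation = -0.15 − 2.34 = -2.49 pp.

-2.49 pp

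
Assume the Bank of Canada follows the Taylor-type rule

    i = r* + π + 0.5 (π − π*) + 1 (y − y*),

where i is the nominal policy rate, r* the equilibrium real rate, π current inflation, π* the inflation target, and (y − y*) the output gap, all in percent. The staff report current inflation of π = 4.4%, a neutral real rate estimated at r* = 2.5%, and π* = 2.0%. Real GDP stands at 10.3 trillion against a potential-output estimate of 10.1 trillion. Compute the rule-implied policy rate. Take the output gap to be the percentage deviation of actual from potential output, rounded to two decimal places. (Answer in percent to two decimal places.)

10.08%

Output gap = 100 × (10.3 − 10.1) / 10.1 = 1.98%.
i = 2.50 + 4.40 + 0.5 × (4.40 − 2.00) + 1 × 1.98
   = 2.50 + 4.4 + 1.2 + 1.98 = 10.08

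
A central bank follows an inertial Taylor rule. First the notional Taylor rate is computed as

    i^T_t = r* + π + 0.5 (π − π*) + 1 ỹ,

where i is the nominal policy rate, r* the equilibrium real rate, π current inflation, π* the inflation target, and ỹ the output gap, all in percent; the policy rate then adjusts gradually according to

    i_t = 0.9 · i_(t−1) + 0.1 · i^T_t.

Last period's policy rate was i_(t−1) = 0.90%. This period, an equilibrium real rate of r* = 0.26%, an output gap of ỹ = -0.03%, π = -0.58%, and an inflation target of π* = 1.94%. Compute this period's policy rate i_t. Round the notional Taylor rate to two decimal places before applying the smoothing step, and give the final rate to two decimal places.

i^T_t = 0.26 + (-0.58) + 0.5 × (-0.58 − 1.94) + 1 × (-0.03)
   = 0.26 − 0.58 − 1.26 − 0.03 = -1.61
i_t = 0.9 × 0.90 + 0.1 × (-1.61) = 0.81 − 0.161 = 0.65

0.65%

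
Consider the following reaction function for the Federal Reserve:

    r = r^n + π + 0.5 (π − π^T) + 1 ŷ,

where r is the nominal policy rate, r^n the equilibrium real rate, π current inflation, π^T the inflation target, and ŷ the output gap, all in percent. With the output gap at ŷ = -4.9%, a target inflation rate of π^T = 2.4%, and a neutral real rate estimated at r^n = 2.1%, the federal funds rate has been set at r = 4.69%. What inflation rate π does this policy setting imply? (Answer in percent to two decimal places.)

5.79%

Collecting π: r = r^n + (1 + 0.5) π − 0.5 π^T + 1 ŷ
1.5 π = 4.69 − 2.1 + 0.5 × 2.4 − 1 × (-4.9) = 8.69
π = 8.69 / 1.5 = 5.79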